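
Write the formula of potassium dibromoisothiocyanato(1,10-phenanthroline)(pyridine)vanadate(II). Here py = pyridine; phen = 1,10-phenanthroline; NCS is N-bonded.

K[VBr2(NCS)(phen)(py)]

Ligands: 1 pyridine (py, neutral), 2 bromo (Br, -1), 1 1,10-phenanthroline (phen, neutral), 1 isothiocyanato (NCS, -1). Ligand charge sum = -3.
With V in oxidation state +2, the complex ion is [V...]^1−.
Charge balance with potassium (+1) requires 1 complex ion per 1 potassium.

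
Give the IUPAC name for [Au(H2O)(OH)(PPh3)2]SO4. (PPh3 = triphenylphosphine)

The 1 sulfate counter-ion carries a total charge of -2, so each complex ion is 2+.
Ligand charges: 1×aqua (neutral), 1×hydroxo (-1 each), 2×triphenylphosphine (neutral); total -1. So Au + (-1) = 2+, giving Au = +3.
Ligands are named alphabetically: aqua before hydroxo before triphenylphosphine.

aquahydroxobis(triphenylphosphine)gold(III) sulfate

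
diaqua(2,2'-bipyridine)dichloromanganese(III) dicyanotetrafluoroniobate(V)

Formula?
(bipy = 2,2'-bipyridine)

Cation [Mn…]: ligand charges -2, Mn(III) ⇒ ion charge 1+.
Anion [Nb…]: ligand charges -6, Nb(V) ⇒ ion charge 1−.
One 1+ cation balances one 1− anion.

[Mn(bipy)Cl2(H2O)2][Nb(CN)2F4]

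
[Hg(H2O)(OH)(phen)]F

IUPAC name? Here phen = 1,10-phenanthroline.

The 1 fluoride counter-ion carries a total charge of -1, so each complex ion is 1+.
Ligand charges: 1×aqua (neutral), 1×hydroxo (-1 each), 1×1,10-phenanthroline (neutral); total -1. So Hg + (-1) = 1+, giving Hg = +2.
Ligands are named alphabetically: aqua before hydroxo before phenanthroline.

aquahydroxo(1,10-phenanthroline)mercury(II) fluoride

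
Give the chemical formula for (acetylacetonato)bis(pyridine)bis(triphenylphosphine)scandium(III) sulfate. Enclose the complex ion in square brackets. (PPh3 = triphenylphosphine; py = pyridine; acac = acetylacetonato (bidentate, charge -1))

[Sc(acac)(PPh3)2(py)2]SO4

Ligands: 2 triphenylphosphine (PPh3, neutral), 2 pyridine (py, neutral), 1 acetylacetonato (acac, -1). Ligand charge sum = -1.
With Sc in oxidation state +3, the complex ion is [Sc...]^2+.
Charge balance with sulfate (-2) requires 1 complex ion per 1 sulfate.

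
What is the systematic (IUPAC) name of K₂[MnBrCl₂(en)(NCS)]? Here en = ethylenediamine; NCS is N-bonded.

The 2 potassium counter-ions carry a total charge of +2, so each complex ion is 2−.
Ligand charges: 1×ethylenediamine (neutral), 1×isothiocyanato (-1 each), 2×chloro (-1 each), 1×bromo (-1 each); total -4. So Mn + (-4) = 2−, giving Mn = +2.
Ligands are named alphabetically: bromo before chloro before ethylenediamine before isothiocyanato.
The complex ion is anionic, so manganese takes the -ate form manganate(II).

potassium bromodichloro(ethylenediamine)isothiocyanatomanganate(II)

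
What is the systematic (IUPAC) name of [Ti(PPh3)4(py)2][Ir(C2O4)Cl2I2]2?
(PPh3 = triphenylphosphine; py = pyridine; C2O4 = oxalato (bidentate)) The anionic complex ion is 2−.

bis(pyridine)tetrakis(triphenylphosphine)titanium(IV) dichlorodiiodooxalatoiridate(IV)

Both ions are complex: the cation is named first with the plain metal name, the anion second with the -ate form; each ion's ligands are alphabetised independently.
The complex anion is given as 2−; its ligand charges sum to -6, so Ir = +4.
With 2 anions per cation, the cation must be 2×2 = 4+.
Cation: ligand charges sum to 0; for the ion to be 4+, Ti = +4.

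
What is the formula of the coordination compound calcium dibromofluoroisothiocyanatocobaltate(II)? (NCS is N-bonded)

Ligands: 1 fluoro (F, -1), 1 isothiocyanato (NCS, -1), 2 bromo (Br, -1). Ligand charge sum = -4.
Charge balance with calcium (+2) requires 1 complex ion per 1 calcium.

Ca[CoBr2F(NCS)]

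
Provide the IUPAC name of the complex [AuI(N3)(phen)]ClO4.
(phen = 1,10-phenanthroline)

azidoiodo(1,10-phenanthroline)gold(III) perchlorate

The 1 perchlorate counter-ion carries a total charge of -1, so each complex ion is 1+.
Ligand charges: 1×iodo (-1 each), 1×1,10-phenanthroline (neutral), 1×azido (-1 each); total -2. So Au + (-2) = 1+, giving Au = +3.
Ligands are named alphabetically: azido before iodo before phenanthroline.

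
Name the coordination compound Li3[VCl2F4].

The 3 lithium counter-ions carry a total charge of +3, so each complex ion is 3−.
Ligand charges: 4×fluoro (-1 each), 2×chloro (-1 each); total -6. So V + (-6) = 3−, giving V = +3.
Ligands are named alphabetically: chloro before fluoro.
The complex ion is anionic, so vanadium takes the -ate form vanadate(III).

lithium dichlorotetrafluorovanadate(III)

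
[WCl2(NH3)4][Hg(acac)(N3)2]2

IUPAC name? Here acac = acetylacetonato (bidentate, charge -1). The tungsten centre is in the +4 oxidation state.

tetraamminedichlorotungsten(IV) (acetylacetonato)diazidomercurate(II)

Both ions are complex: the cation is named first with the plain metal name, the anion second with the -ate form; each ion's ligands are alphabetised independently.
W is given as +4; the cation's ligand charges sum to -2, so the complex cation is 2+.
With 2 anions per cation, each anion must be 2/2 = 1−.
Anion: ligand charges sum to -3; for the ion to be 1−, Hg = +2.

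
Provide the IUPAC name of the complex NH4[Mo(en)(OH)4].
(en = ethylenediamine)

The 1 ammonium counter-ion carries a total charge of +1, so each complex ion is 1−.
Ligand charges: 1×ethylenediamine (neutral), 4×hydroxo (-1 each); total -4. So Mo + (-4) = 1−, giving Mo = +3.
Ligands are named alphabetically: ethylenediamine before hydroxo.
The complex ion is anionic, so molybdenum takes the -ate form molybdate(III).

ammonium (ethylenediamine)tetrahydroxomolybdate(III)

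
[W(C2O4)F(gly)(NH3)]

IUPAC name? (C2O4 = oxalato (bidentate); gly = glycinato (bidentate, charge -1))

There is no counter-ion, so the complex is neutral overall.
Ligand charges: 1×ammine (neutral), 1×fluoro (-1 each), 1×oxalato (-2 each), 1×glycinato (-1 each); total -4. So W + (-4) = 0, giving W = +4.
Ligands are named alphabetically: ammine before fluoro before glycinato before oxalato.

amminefluoro(glycinato)oxalatotungsten(IV)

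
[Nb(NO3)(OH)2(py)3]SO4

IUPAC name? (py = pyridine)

The 1 sulfate counter-ion carries a total charge of -2, so each complex ion is 2+.
Ligand charges: 2×hydroxo (-1 each), 1×nitrato (-1 each), 3×pyridine (neutral); total -3. So Nb + (-3) = 2+, giving Nb = +5.
Ligands are named alphabetically: hydroxo before nitrato before pyridine.

dihydroxonitratotris(pyridine)niobium(V) sulfate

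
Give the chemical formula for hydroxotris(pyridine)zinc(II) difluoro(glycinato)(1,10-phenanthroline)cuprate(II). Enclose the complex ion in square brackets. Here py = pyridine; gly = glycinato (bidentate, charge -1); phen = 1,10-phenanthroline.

[Zn(OH)(py)3][CuF2(gly)(phen)]

Cation [Zn…]: ligand charges -1, Zn(II) ⇒ ion charge 1+.
Anion [Cu…]: ligand charges -3, Cu(II) ⇒ ion charge 1−.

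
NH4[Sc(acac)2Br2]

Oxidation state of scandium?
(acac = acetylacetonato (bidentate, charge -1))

1 ammonium outside the brackets (+1 each) → the complex ion is 1−.
Ligand charges: 2×acac = -2; 2×Br = -2; sum -4.
Sc + (-4) = 1− ⇒ Sc is +3.

+3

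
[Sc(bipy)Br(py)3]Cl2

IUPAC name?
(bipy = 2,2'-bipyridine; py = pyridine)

The 2 chloride counter-ions carry a total charge of -2, so each complex ion is 2+.
Ligand charges: 1×bromo (-1 each), 1×2,2'-bipyridine (neutral), 3×pyridine (neutral); total -1. So Sc + (-1) = 2+, giving Sc = +3.
Ligands are named alphabetically: bipyridine before bromo before pyridine.

(2,2'-bipyridine)bromotris(pyridine)scandium(III) chloride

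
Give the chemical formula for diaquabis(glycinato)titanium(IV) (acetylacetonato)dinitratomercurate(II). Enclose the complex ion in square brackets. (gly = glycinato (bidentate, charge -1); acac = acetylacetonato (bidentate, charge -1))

Cation [Ti…]: ligand charges -2, Ti(IV) ⇒ ion charge 2+.
Anion [Hg…]: ligand charges -3, Hg(II) ⇒ ion charge 1−.

[Ti(gly)2(H2O)2][Hg(acac)(NO3)2]2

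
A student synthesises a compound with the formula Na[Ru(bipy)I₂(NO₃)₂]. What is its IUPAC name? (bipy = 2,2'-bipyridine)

The 1 sodium counter-ion carries a total charge of +1, so each complex ion is 1−.
Ligand charges: 1×2,2'-bipyridine (neutral), 2×iodo (-1 each), 2×nitrato (-1 each); total -4. So Ru + (-4) = 1−, giving Ru = +3.
The complex ion is anionic, so ruthenium takes the -ate form ruthenate(III).

sodium (2,2'-bipyridine)diiododinitratoruthenate(III)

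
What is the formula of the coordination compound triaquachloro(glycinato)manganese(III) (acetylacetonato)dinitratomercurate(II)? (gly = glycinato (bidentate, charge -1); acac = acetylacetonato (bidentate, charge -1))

Cation [Mn…]: ligand charges -2, Mn(III) ⇒ ion charge 1+.
Anion [Hg…]: ligand charges -3, Hg(II) ⇒ ion charge 1−.
One 1+ cation balances one 1− anion.

[MnCl(gly)(H2O)3][Hg(acac)(NO3)2]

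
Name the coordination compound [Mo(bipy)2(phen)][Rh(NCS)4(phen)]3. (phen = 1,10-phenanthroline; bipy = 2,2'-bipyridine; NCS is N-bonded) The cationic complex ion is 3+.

The complex cation is given as 3+; its ligand charges sum to 0, so Mo = +3.
With 3 anions per cation, each anion must be 3/3 = 1−.
Anion: ligand charges sum to -4; for the ion to be 1−, Rh = +3.

bis(2,2'-bipyridine)(1,10-phenanthroline)molybdenum(III) tetraisothiocyanato(1,10-phenanthroline)rhodate(III)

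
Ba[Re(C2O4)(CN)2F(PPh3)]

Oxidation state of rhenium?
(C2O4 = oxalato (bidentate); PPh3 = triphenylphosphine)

1 barium outside the brackets (+2 each) → the complex ion is 2−.
Ligand charges: 1×F = -1; 1×C2O4 = -2; 2×CN = -2; 1×PPh3 neutral; sum -5.
Re + (-5) = 2− ⇒ Re is +3.

+3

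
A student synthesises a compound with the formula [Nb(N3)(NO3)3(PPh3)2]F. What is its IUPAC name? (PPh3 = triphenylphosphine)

azidotrinitratobis(triphenylphosphine)niobium(V) fluoride

The 1 fluoride counter-ion carries a total charge of -1, so each complex ion is 1+.
Ligand charges: 3×nitrato (-1 each), 1×azido (-1 each), 2×triphenylphosphine (neutral); total -4. So Nb + (-4) = 1+, giving Nb = +5.
Ligands are named alphabetically: azido before nitrato before triphenylphosphine.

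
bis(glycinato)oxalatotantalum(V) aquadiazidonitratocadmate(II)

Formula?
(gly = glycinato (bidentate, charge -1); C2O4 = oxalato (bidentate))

Cation [Ta…]: ligand charges -4, Ta(V) ⇒ ion charge 1+.
Anion [Cd…]: ligand charges -3, Cd(II) ⇒ ion charge 1−.
One 1+ cation balances one 1− anion.

[Ta(C2O4)(gly)2][Cd(H2O)(N3)2(NO3)]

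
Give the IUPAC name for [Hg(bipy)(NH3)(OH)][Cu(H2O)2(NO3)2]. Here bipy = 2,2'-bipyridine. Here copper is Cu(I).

Cu is given as +1; the anion's ligand charges sum to -2, so the complex anion is 1−.
A 1:1 salt means the cation carries the equal and opposite charge, 1+.
Cation: ligand charges sum to -1; for the ion to be 1+, Hg = +2.

ammine(2,2'-bipyridine)hydroxomercury(II) diaquadinitratocuprate(I)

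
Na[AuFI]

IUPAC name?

sodium fluoroiodoaurate(I)

The 1 sodium counter-ion carries a total charge of +1, so each complex ion is 1−.
Ligand charges: 1×iodo (-1 each), 1×fluoro (-1 each); total -2. So Au + (-2) = 1−, giving Au = +1.
Ligands are named alphabetically: fluoro before iodo.
The complex ion is anionic, so gold takes the -ate form aurate(I).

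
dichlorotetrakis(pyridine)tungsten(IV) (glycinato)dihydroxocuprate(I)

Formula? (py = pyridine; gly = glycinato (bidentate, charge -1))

Cation [W…]: ligand charges -2, W(IV) ⇒ ion charge 2+.
Anion [Cu…]: ligand charges -3, Cu(I) ⇒ ion charge 2−.
One 2+ cation balances one 2− anion.

[WCl2(py)4][Cu(gly)(OH)2]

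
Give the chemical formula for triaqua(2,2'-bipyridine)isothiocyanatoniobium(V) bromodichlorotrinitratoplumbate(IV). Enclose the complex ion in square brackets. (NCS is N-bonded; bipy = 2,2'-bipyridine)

Cation [Nb…]: ligand charges -1, Nb(V) ⇒ ion charge 4+.
Anion [Pb…]: ligand charges -6, Pb(IV) ⇒ ion charge 2−.

[Nb(bipy)(H2O)3(NCS)][PbBrCl2(NO3)3]2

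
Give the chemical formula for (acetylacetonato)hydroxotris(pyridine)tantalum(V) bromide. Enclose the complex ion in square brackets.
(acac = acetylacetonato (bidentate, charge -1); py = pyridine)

[Ta(acac)(OH)(py)3]Br3

Ligands: 1 hydroxo (OH, -1), 1 acetylacetonato (acac, -1), 3 pyridine (py, neutral). Ligand charge sum = -2.
With Ta in oxidation state +5, the complex ion is [Ta...]^3+.
Charge balance with bromide (-1) requires 1 complex ion per 3 bromide.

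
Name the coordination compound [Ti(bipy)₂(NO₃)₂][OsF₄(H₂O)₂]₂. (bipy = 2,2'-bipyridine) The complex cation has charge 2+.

Both ions are complex: the cation is named first with the plain metal name, the anion second with the -ate form; each ion's ligands are alphabetised independently.
The complex cation is given as 2+; its ligand charges sum to -2, so Ti = +4.
With 2 anions per cation, each anion must be 2/2 = 1−.
Anion: ligand charges sum to -4; for the ion to be 1−, Os = +3.

bis(2,2'-bipyridine)dinitratotitanium(IV) diaquatetrafluoroosmate(III)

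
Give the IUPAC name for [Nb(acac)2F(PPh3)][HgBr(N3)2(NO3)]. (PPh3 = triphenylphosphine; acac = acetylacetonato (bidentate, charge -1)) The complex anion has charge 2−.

Both ions are complex: the cation is named first with the plain metal name, the anion second with the -ate form; each ion's ligands are alphabetised independently.
The complex anion is given as 2−; its ligand charges sum to -4, so Hg = +2.
A 1:1 salt means the cation carries the equal and opposite charge, 2+.
Cation: ligand charges sum to -3; for the ion to be 2+, Nb = +5.

bis(acetylacetonato)fluoro(triphenylphosphine)niobium(V) diazidobromonitratomercurate(II)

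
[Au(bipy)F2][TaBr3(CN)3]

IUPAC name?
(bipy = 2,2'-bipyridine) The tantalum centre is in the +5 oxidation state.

Ta is given as +5; the anion's ligand charges sum to -6, so the complex anion is 1−.
A 1:1 salt means the cation carries the equal and opposite charge, 1+.
Cation: ligand charges sum to -2; for the ion to be 1+, Au = +3.

(2,2'-bipyridine)difluorogold(III) tribromotricyanotantalate(V)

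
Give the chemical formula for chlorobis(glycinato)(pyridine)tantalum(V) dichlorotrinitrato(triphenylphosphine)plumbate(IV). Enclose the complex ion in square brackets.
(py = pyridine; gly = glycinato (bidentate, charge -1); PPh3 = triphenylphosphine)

[TaCl(gly)2(py)][PbCl2(NO3)3(PPh3)]2

Cation [Ta…]: ligand charges -3, Ta(V) ⇒ ion charge 2+.
Anion [Pb…]: ligand charges -5, Pb(IV) ⇒ ion charge 1−.
One 2+ cation requires 2 of the 1− anion.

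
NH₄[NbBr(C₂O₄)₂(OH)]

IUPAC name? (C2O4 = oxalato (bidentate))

The 1 ammonium counter-ion carries a total charge of +1, so each complex ion is 1−.
Ligand charges: 2×oxalato (-2 each), 1×bromo (-1 each), 1×hydroxo (-1 each); total -6. So Nb + (-6) = 1−, giving Nb = +5.
Ligands are named alphabetically: bromo before hydroxo before oxalato.
The complex ion is anionic, so niobium takes the -ate form niobate(V).

ammonium bromohydroxodioxalatoniobate(V)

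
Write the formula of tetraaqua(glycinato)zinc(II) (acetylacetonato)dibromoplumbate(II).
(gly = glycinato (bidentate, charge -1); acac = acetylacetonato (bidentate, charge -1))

Cation [Zn…]: ligand charges -1, Zn(II) ⇒ ion charge 1+.
Anion [Pb…]: ligand charges -3, Pb(II) ⇒ ion charge 1−.

[Zn(gly)(H2O)4][Pb(acac)Br2]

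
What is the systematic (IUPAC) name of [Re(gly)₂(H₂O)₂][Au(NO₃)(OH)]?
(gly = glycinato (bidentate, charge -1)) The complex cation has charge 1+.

diaquabis(glycinato)rhenium(III) hydroxonitratoaurate(I)

The complex cation is given as 1+; its ligand charges sum to -2, so Re = +3.
A 1:1 salt means the anion carries the equal and opposite charge, 1−.
Anion: ligand charges sum to -2; for the ion to be 1−, Au = +1.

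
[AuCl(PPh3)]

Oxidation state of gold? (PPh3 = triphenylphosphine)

No counter-ion: the bracketed complex is neutral.
Ligand charges: 1×PPh3 neutral; 1×Cl = -1; sum -1.
Au + (-1) = 0 ⇒ Au is +1.

+1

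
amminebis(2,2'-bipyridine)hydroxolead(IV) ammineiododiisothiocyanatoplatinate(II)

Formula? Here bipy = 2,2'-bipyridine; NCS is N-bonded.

Cation [Pb…]: ligand charges -1, Pb(IV) ⇒ ion charge 3+.
Anion [Pt…]: ligand charges -3, Pt(II) ⇒ ion charge 1−.
One 3+ cation requires 3 of the 1− anion.

[Pb(bipy)2(NH3)(OH)][PtI(NCS)2(NH3)]3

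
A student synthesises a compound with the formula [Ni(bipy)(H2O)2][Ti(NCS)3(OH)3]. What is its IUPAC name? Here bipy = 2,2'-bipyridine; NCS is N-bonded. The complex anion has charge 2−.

The complex anion is given as 2−; its ligand charges sum to -6, so Ti = +4.
A 1:1 salt means the cation carries the equal and opposite charge, 2+.
Cation: ligand charges sum to 0; for the ion to be 2+, Ni = +2.

diaqua(2,2'-bipyridine)nickel(II) trihydroxotriisothiocyanatotitanate(IV)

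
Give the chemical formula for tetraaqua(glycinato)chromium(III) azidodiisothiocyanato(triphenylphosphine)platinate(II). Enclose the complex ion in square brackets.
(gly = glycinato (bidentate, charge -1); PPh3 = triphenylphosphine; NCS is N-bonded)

[Cr(gly)(H2O)4][Pt(N3)(NCS)2(PPh3)]2

Cation [Cr…]: ligand charges -1, Cr(III) ⇒ ion charge 2+.
Anion [Pt…]: ligand charges -3, Pt(II) ⇒ ion charge 1−.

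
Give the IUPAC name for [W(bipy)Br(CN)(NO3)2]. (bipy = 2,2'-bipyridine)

(2,2'-bipyridine)bromocyanodinitratotungsten(IV)

There is no counter-ion, so the complex is neutral overall.
Ligand charges: 1×bromo (-1 each), 1×cyano (-1 each), 1×2,2'-bipyridine (neutral), 2×nitrato (-1 each); total -4. So W + (-4) = 0, giving W = +4.
Ligands are named alphabetically: bipyridine before bromo before cyano before nitrato.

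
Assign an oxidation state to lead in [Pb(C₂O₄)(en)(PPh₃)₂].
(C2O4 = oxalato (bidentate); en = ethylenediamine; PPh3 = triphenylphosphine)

No counter-ion: the bracketed complex is neutral.
Ligand charges: 1×C2O4 = -2; 1×en neutral; 2×PPh3 neutral; sum -2.
Pb + (-2) = 0 ⇒ Pb is +2.

+2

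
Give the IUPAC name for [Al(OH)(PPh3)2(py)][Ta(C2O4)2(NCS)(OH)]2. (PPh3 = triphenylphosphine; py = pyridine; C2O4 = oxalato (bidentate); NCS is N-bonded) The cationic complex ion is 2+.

Both ions are complex: the cation is named first with the plain metal name, the anion second with the -ate form; each ion's ligands are alphabetised independently.
The complex cation is given as 2+; its ligand charges sum to -1, so Al = +3.
With 2 anions per cation, each anion must be 2/2 = 1−.
Anion: ligand charges sum to -6; for the ion to be 1−, Ta = +5.

hydroxo(pyridine)bis(triphenylphosphine)aluminium(III) hydroxoisothiocyanatodioxalatotantalate(V)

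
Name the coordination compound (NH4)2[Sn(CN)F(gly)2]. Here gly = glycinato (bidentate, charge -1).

The 2 ammonium counter-ions carry a total charge of +2, so each complex ion is 2−.
Ligand charges: 1×cyano (-1 each), 1×fluoro (-1 each), 2×glycinato (-1 each); total -4. So Sn + (-4) = 2−, giving Sn = +2.
Ligands are named alphabetically: cyano before fluoro before glycinato.
The complex ion is anionic, so tin takes the -ate form stannate(II).

ammonium cyanofluorobis(glycinato)stannate(II)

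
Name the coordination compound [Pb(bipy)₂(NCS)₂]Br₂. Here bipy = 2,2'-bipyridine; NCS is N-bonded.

bis(2,2'-bipyridine)diisothiocyanatolead(IV) bromide

The 2 bromide counter-ions carry a total charge of -2, so each complex ion is 2+.
Ligand charges: 2×2,2'-bipyridine (neutral), 2×isothiocyanato (-1 each); total -2. So Pb + (-2) = 2+, giving Pb = +4.
Ligands are named alphabetically: bipyridine before isothiocyanato.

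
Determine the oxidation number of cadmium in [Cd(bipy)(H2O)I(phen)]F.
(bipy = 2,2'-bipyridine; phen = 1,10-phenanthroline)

+2

1 fluoride outside the brackets (-1 each) → the complex ion is 1+.
Ligand charges: 1×H2O neutral; 1×I = -1; 1×bipy neutral; 1×phen neutral; sum -1.
Cd + (-1) = 1+ ⇒ Cd is +2.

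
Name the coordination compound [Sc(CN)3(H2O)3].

There is no counter-ion, so the complex is neutral overall.
Ligand charges: 3×cyano (-1 each), 3×aqua (neutral); total -3. So Sc + (-3) = 0, giving Sc = +3.
Ligands are named alphabetically: aqua before cyano.

triaquatricyanoscandium(III)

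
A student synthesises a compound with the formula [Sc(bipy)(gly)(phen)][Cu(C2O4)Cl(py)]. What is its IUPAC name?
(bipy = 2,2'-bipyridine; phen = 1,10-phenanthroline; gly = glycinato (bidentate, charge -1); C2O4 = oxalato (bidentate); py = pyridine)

(2,2'-bipyridine)(glycinato)(1,10-phenanthroline)scandium(III) chlorooxalato(pyridine)cuprate(I)

Both ions are complex: the cation is named first with the plain metal name, the anion second with the -ate form; each ion's ligands are alphabetised independently.
Scandium is always +3 in its complexes; the cation's ligand charges sum to -1, so the complex cation is 2+.
A 1:1 salt means the anion carries the equal and opposite charge, 2−.
Anion: ligand charges sum to -3; for the ion to be 2−, Cu = +1.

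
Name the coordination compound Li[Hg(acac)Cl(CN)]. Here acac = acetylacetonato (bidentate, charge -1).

The 1 lithium counter-ion carries a total charge of +1, so each complex ion is 1−.
Ligand charges: 1×chloro (-1 each), 1×acetylacetonato (-1 each), 1×cyano (-1 each); total -3. So Hg + (-3) = 1−, giving Hg = +2.
Ligands are named alphabetically: acetylacetonato before chloro before cyano.
The complex ion is anionic, so mercury takes the -ate form mercurate(II).

lithium (acetylacetonato)chlorocyanomercurate(II)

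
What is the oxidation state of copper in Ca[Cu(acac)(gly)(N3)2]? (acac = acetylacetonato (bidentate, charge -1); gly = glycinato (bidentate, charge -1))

1 calcium outside the brackets (+2 each) → the complex ion is 2−.
Ligand charges: 2×N3 = -2; 1×acac = -1; 1×gly = -1; sum -4.
Cu + (-4) = 2− ⇒ Cu is +2.

+2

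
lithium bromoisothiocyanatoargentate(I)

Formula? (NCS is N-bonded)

Ligands: 1 bromo (Br, -1), 1 isothiocyanato (NCS, -1). Ligand charge sum = -2.
Charge balance with lithium (+1) requires 1 complex ion per 1 lithium.

Li[AgBr(NCS)]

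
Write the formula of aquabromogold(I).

[AuBr(H2O)]

Ligands: 1 bromo (Br, -1), 1 aqua (H2O, neutral). Ligand charge sum = -1.
With Au in oxidation state +1, the complex ion is [Au...].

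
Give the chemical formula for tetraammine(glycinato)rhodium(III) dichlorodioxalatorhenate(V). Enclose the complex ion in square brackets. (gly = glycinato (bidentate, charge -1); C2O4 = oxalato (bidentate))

Cation [Rh…]: ligand charges -1, Rh(III) ⇒ ion charge 2+.
Anion [Re…]: ligand charges -6, Re(V) ⇒ ion charge 1−.
One 2+ cation requires 2 of the 1− anion.

[Rh(gly)(NH3)4][Re(C2O4)2Cl2]2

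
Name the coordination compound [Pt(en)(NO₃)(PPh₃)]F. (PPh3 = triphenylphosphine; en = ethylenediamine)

(ethylenediamine)nitrato(triphenylphosphine)platinum(II) fluoride

The 1 fluoride counter-ion carries a total charge of -1, so each complex ion is 1+.
Ligand charges: 1×triphenylphosphine (neutral), 1×ethylenediamine (neutral), 1×nitrato (-1 each); total -1. So Pt + (-1) = 1+, giving Pt = +2.
Ligands are named alphabetically: ethylenediamine before nitrato before triphenylphosphine.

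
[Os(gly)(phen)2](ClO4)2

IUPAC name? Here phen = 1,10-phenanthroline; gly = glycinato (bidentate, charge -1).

(glycinato)bis(1,10-phenanthroline)osmium(III) perchlorate

The 2 perchlorate counter-ions carry a total charge of -2, so each complex ion is 2+.
Ligand charges: 2×1,10-phenanthroline (neutral), 1×glycinato (-1 each); total -1. So Os + (-1) = 2+, giving Os = +3.
Ligands are named alphabetically: glycinato before phenanthroline.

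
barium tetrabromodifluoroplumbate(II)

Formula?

Ba2[PbBr4F2]

Ligands: 2 fluoro (F, -1), 4 bromo (Br, -1). Ligand charge sum = -6.
Charge balance with barium (+2) requires 1 complex ion per 2 barium.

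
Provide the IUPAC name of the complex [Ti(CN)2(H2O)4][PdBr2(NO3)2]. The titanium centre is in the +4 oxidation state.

tetraaquadicyanotitanium(IV) dibromodinitratopalladate(II)

Ti is given as +4; the cation's ligand charges sum to -2, so the complex cation is 2+.
A 1:1 salt means the anion carries the equal and opposite charge, 2−.
Anion: ligand charges sum to -4; for the ion to be 2−, Pd = +2.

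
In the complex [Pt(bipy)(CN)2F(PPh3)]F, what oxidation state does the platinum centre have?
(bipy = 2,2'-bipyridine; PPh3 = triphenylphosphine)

+4

1 fluoride outside the brackets (-1 each) → the complex ion is 1+.
Ligand charges: 2×CN = -2; 1×F = -1; 1×bipy neutral; 1×PPh3 neutral; sum -3.
Pt + (-3) = 1+ ⇒ Pt is +4.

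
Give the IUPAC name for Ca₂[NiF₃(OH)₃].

The 2 calcium counter-ions carry a total charge of +4, so each complex ion is 4−.
Ligand charges: 3×fluoro (-1 each), 3×hydroxo (-1 each); total -6. So Ni + (-6) = 4−, giving Ni = +2.
The complex ion is anionic, so nickel takes the -ate form nickelate(II).

calcium trifluorotrihydroxonickelate(II)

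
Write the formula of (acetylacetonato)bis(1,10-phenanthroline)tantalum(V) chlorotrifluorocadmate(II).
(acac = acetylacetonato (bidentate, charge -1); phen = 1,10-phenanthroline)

Cation [Ta…]: ligand charges -1, Ta(V) ⇒ ion charge 4+.
Anion [Cd…]: ligand charges -4, Cd(II) ⇒ ion charge 2−.

[Ta(acac)(phen)2][CdClF3]2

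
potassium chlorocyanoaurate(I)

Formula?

Ligands: 1 cyano (CN, -1), 1 chloro (Cl, -1). Ligand charge sum = -2.
With Au in oxidation state +1, the complex ion is [Au...]^1−.
Charge balance with potassium (+1) requires 1 complex ion per 1 potassium.

K[AuCl(CN)]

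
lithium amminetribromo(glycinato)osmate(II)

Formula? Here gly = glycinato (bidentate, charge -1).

Li2[OsBr3(gly)(NH3)]

Ligands: 1 glycinato (gly, -1), 1 ammine (NH3, neutral), 3 bromo (Br, -1). Ligand charge sum = -4.
Charge balance with lithium (+1) requires 1 complex ion per 2 lithium.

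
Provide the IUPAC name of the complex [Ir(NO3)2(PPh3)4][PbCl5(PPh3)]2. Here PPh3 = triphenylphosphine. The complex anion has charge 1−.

dinitratotetrakis(triphenylphosphine)iridium(IV) pentachloro(triphenylphosphine)plumbate(IV)

Both ions are complex: the cation is named first with the plain metal name, the anion second with the -ate form; each ion's ligands are alphabetised independently.
The complex anion is given as 1−; its ligand charges sum to -5, so Pb = +4.
With 2 anions per cation, the cation must be 2×1 = 2+.
Cation: ligand charges sum to -2; for the ion to be 2+, Ir = +4.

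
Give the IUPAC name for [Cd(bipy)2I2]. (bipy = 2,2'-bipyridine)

bis(2,2'-bipyridine)diiodocadmium(II)

There is no counter-ion, so the complex is neutral overall.
Ligand charges: 2×2,2'-bipyridine (neutral), 2×iodo (-1 each); total -2. So Cd + (-2) = 0, giving Cd = +2.
Ligands are named alphabetically: bipyridine before iodo.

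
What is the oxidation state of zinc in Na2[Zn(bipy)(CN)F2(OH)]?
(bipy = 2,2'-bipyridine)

2 sodium outside the brackets (+1 each) → the complex ion is 2−.
Ligand charges: 2×F = -2; 1×CN = -1; 1×bipy neutral; 1×OH = -1; sum -4.
Zn + (-4) = 2− ⇒ Zn is +2.

+2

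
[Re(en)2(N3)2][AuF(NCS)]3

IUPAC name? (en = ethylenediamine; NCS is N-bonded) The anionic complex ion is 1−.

The complex anion is given as 1−; its ligand charges sum to -2, so Au = +1.
With 3 anions per cation, the cation must be 3×1 = 3+.
Cation: ligand charges sum to -2; for the ion to be 3+, Re = +5.

diazidobis(ethylenediamine)rhenium(V) fluoroisothiocyanatoaurate(I)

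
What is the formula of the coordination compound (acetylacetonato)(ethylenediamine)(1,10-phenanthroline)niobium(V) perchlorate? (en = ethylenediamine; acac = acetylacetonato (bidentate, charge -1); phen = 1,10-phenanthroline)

Ligands: 1 ethylenediamine (en, neutral), 1 acetylacetonato (acac, -1), 1 1,10-phenanthroline (phen, neutral). Ligand charge sum = -1.
With Nb in oxidation state +5, the complex ion is [Nb...]^4+.
Charge balance with perchlorate (-1) requires 1 complex ion per 4 perchlorate.

[Nb(acac)(en)(phen)](ClO4)4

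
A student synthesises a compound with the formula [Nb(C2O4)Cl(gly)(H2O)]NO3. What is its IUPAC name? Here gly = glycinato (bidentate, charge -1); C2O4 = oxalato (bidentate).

The 1 nitrate counter-ion carries a total charge of -1, so each complex ion is 1+.
Ligand charges: 1×glycinato (-1 each), 1×chloro (-1 each), 1×oxalato (-2 each), 1×aqua (neutral); total -4. So Nb + (-4) = 1+, giving Nb = +5.
Ligands are named alphabetically: aqua before chloro before glycinato before oxalato.

aquachloro(glycinato)oxalatoniobium(V) nitrate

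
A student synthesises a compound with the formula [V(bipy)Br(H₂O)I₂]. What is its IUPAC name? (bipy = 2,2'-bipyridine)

aqua(2,2'-bipyridine)bromodiiodovanadium(III)

There is no counter-ion, so the complex is neutral overall.
Ligand charges: 1×2,2'-bipyridine (neutral), 2×iodo (-1 each), 1×bromo (-1 each), 1×aqua (neutral); total -3. So V + (-3) = 0, giving V = +3.
Ligands are named alphabetically: aqua before bipyridine before bromo before iodo.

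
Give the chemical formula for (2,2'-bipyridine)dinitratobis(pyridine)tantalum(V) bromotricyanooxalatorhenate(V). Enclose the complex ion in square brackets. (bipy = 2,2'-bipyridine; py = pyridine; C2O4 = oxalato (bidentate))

[Ta(bipy)(NO3)2(py)2][ReBr(C2O4)(CN)3]3

Cation [Ta…]: ligand charges -2, Ta(V) ⇒ ion charge 3+.
Anion [Re…]: ligand charges -6, Re(V) ⇒ ion charge 1−.
One 3+ cation requires 3 of the 1− anion.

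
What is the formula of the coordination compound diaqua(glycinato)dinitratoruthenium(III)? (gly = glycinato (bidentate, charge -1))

Ligands: 2 aqua (H2O, neutral), 1 glycinato (gly, -1), 2 nitrato (NO3, -1). Ligand charge sum = -3.
With Ru in oxidation state +3, the complex ion is [Ru...].

[Ru(gly)(H2O)2(NO3)2]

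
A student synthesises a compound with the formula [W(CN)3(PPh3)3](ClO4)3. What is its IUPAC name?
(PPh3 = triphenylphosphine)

tricyanotris(triphenylphosphine)tungsten(VI) perchlorate

The 3 perchlorate counter-ions carry a total charge of -3, so each complex ion is 3+.
Ligand charges: 3×cyano (-1 each), 3×triphenylphosphine (neutral); total -3. So W + (-3) = 3+, giving W = +6.
Ligands are named alphabetically: cyano before triphenylphosphine.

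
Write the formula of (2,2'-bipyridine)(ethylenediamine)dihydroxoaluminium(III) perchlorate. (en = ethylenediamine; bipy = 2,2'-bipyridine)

Ligands: 2 hydroxo (OH, -1), 1 ethylenediamine (en, neutral), 1 2,2'-bipyridine (bipy, neutral). Ligand charge sum = -2.
Charge balance with perchlorate (-1) requires 1 complex ion per 1 perchlorate.

[Al(bipy)(en)(OH)2]ClO4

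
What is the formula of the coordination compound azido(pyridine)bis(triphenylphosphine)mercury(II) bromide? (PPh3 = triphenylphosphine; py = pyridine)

[Hg(N3)(PPh3)2(py)]Br

Ligands: 2 triphenylphosphine (PPh3, neutral), 1 azido (N3, -1), 1 pyridine (py, neutral). Ligand charge sum = -1.
With Hg in oxidation state +2, the complex ion is [Hg...]^1+.
Charge balance with bromide (-1) requires 1 complex ion per 1 bromide.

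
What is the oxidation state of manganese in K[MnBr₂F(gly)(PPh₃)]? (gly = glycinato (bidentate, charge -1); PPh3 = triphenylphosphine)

+3

1 potassium outside the brackets (+1 each) → the complex ion is 1−.
Ligand charges: 1×gly = -1; 1×PPh3 neutral; 1×F = -1; 2×Br = -2; sum -4.
Mn + (-4) = 1− ⇒ Mn is +3.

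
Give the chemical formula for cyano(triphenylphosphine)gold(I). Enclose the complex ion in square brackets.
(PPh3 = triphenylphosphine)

[Au(CN)(PPh3)]

Ligands: 1 triphenylphosphine (PPh3, neutral), 1 cyano (CN, -1). Ligand charge sum = -1.
With Au in oxidation state +1, the complex ion is [Au...].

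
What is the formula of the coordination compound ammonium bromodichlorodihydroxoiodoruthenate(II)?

Ligands: 1 bromo (Br, -1), 2 chloro (Cl, -1), 2 hydroxo (OH, -1), 1 iodo (I, -1). Ligand charge sum = -6.
Charge balance with ammonium (+1) requires 1 complex ion per 4 ammonium.

(NH4)4[RuBrCl2I(OH)2]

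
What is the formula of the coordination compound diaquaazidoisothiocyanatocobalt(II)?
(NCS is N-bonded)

[Co(H2O)2(N3)(NCS)]

Ligands: 1 isothiocyanato (NCS, -1), 2 aqua (H2O, neutral), 1 azido (N3, -1). Ligand charge sum = -2.
With Co in oxidation state +2, the complex ion is [Co...].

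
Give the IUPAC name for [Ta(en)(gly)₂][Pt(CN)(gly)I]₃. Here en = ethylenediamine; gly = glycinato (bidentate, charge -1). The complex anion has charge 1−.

Both ions are complex: the cation is named first with the plain metal name, the anion second with the -ate form; each ion's ligands are alphabetised independently.
The complex anion is given as 1−; its ligand charges sum to -3, so Pt = +2.
With 3 anions per cation, the cation must be 3×1 = 3+.
Cation: ligand charges sum to -2; for the ion to be 3+, Ta = +5.

(ethylenediamine)bis(glycinato)tantalum(V) cyano(glycinato)iodoplatinate(II)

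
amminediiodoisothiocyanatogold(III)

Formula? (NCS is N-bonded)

[AuI2(NCS)(NH3)]

Ligands: 1 isothiocyanato (NCS, -1), 2 iodo (I, -1), 1 ammine (NH3, neutral). Ligand charge sum = -3.
With Au in oxidation state +3, the complex ion is [Au...].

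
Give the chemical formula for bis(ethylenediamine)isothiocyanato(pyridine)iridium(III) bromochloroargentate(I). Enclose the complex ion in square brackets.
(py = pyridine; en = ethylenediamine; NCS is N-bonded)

Cation [Ir…]: ligand charges -1, Ir(III) ⇒ ion charge 2+.
Anion [Ag…]: ligand charges -2, Ag(I) ⇒ ion charge 1−.

[Ir(en)2(NCS)(py)][AgBrCl]2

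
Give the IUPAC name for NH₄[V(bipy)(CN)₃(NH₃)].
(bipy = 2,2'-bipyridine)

ammonium ammine(2,2'-bipyridine)tricyanovanadate(II)

The 1 ammonium counter-ion carries a total charge of +1, so each complex ion is 1−.
Ligand charges: 1×2,2'-bipyridine (neutral), 1×ammine (neutral), 3×cyano (-1 each); total -3. So V + (-3) = 1−, giving V = +2.
Ligands are named alphabetically: ammine before bipyridine before cyano.
The complex ion is anionic, so vanadium takes the -ate form vanadate(II).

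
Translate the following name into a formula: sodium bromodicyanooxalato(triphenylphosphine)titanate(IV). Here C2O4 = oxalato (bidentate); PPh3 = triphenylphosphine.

Na[TiBr(C2O4)(CN)2(PPh3)]

Ligands: 1 bromo (Br, -1), 1 oxalato (C2O4, -2), 2 cyano (CN, -1), 1 triphenylphosphine (PPh3, neutral). Ligand charge sum = -5.
With Ti in oxidation state +4, the complex ion is [Ti...]^1−.
Charge balance with sodium (+1) requires 1 complex ion per 1 sodium.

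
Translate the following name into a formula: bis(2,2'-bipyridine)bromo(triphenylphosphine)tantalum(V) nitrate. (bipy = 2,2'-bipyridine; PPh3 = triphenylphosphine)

[Ta(bipy)2Br(PPh3)](NO3)4

Ligands: 2 2,2'-bipyridine (bipy, neutral), 1 triphenylphosphine (PPh3, neutral), 1 bromo (Br, -1). Ligand charge sum = -1.
With Ta in oxidation state +5, the complex ion is [Ta...]^4+.
Charge balance with nitrate (-1) requires 1 complex ion per 4 nitrate.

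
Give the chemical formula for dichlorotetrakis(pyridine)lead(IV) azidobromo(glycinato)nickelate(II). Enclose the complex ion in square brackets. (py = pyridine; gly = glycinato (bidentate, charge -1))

[PbCl2(py)4][NiBr(gly)(N3)]2

Cation [Pb…]: ligand charges -2, Pb(IV) ⇒ ion charge 2+.
Anion [Ni…]: ligand charges -3, Ni(II) ⇒ ion charge 1−.
One 2+ cation requires 2 of the 1− anion.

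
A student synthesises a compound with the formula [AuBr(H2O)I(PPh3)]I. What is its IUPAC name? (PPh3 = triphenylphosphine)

The 1 iodide counter-ion carries a total charge of -1, so each complex ion is 1+.
Ligand charges: 1×triphenylphosphine (neutral), 1×bromo (-1 each), 1×iodo (-1 each), 1×aqua (neutral); total -2. So Au + (-2) = 1+, giving Au = +3.
Ligands are named alphabetically: aqua before bromo before iodo before triphenylphosphine.

aquabromoiodo(triphenylphosphine)gold(III) iodide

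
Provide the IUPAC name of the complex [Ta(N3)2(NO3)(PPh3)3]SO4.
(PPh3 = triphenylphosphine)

diazidonitratotris(triphenylphosphine)tantalum(V) sulfate

The 1 sulfate counter-ion carries a total charge of -2, so each complex ion is 2+.
Ligand charges: 2×azido (-1 each), 1×nitrato (-1 each), 3×triphenylphosphine (neutral); total -3. So Ta + (-3) = 2+, giving Ta = +5.
Ligands are named alphabetically: azido before nitrato before triphenylphosphine.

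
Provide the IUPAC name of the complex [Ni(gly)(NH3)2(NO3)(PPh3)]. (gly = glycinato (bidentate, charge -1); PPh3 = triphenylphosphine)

diammine(glycinato)nitrato(triphenylphosphine)nickel(II)

There is no counter-ion, so the complex is neutral overall.
Ligand charges: 2×ammine (neutral), 1×glycinato (-1 each), 1×nitrato (-1 each), 1×triphenylphosphine (neutral); total -2. So Ni + (-2) = 0, giving Ni = +2.
Ligands are named alphabetically: ammine before glycinato before nitrato before triphenylphosphine.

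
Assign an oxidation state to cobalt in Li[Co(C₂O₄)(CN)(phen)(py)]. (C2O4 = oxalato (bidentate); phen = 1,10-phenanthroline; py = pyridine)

+2

1 lithium outside the brackets (+1 each) → the complex ion is 1−.
Ligand charges: 1×C2O4 = -2; 1×phen neutral; 1×py neutral; 1×CN = -1; sum -3.
Co + (-3) = 1− ⇒ Co is +2.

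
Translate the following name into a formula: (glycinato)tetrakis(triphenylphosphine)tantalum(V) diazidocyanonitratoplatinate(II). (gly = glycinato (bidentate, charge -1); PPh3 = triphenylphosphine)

Cation [Ta…]: ligand charges -1, Ta(V) ⇒ ion charge 4+.
Anion [Pt…]: ligand charges -4, Pt(II) ⇒ ion charge 2−.
One 4+ cation requires 2 of the 2− anion.

[Ta(gly)(PPh3)4][Pt(CN)(N3)2(NO3)]2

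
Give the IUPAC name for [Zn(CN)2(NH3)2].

diamminedicyanozinc(II)

There is no counter-ion, so the complex is neutral overall.
Ligand charges: 2×ammine (neutral), 2×cyano (-1 each); total -2. So Zn + (-2) = 0, giving Zn = +2.
Ligands are named alphabetically: ammine before cyano.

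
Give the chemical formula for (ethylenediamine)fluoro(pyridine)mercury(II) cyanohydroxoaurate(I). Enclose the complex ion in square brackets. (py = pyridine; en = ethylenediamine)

Cation [Hg…]: ligand charges -1, Hg(II) ⇒ ion charge 1+.
Anion [Au…]: ligand charges -2, Au(I) ⇒ ion charge 1−.
One 1+ cation balances one 1− anion.

[Hg(en)F(py)][Au(CN)(OH)]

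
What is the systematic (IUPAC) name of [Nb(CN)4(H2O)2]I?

diaquatetracyanoniobium(V) iodide

The 1 iodide counter-ion carries a total charge of -1, so each complex ion is 1+.
Ligand charges: 4×cyano (-1 each), 2×aqua (neutral); total -4. So Nb + (-4) = 1+, giving Nb = +5.
Ligands are named alphabetically: aqua before cyano.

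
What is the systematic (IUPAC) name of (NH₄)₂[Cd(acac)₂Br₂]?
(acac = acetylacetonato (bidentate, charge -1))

The 2 ammonium counter-ions carry a total charge of +2, so each complex ion is 2−.
Ligand charges: 2×acetylacetonato (-1 each), 2×bromo (-1 each); total -4. So Cd + (-4) = 2−, giving Cd = +2.
The complex ion is anionic, so cadmium takes the -ate form cadmate(II).

ammonium bis(acetylacetonato)dibromocadmate(II)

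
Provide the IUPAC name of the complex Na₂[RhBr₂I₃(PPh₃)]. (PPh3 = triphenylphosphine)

sodium dibromotriiodo(triphenylphosphine)rhodate(III)

The 2 sodium counter-ions carry a total charge of +2, so each complex ion is 2−.
Ligand charges: 1×triphenylphosphine (neutral), 2×bromo (-1 each), 3×iodo (-1 each); total -5. So Rh + (-5) = 2−, giving Rh = +3.
Ligands are named alphabetically: bromo before iodo before triphenylphosphine.
The complex ion is anionic, so rhodium takes the -ate form rhodate(III).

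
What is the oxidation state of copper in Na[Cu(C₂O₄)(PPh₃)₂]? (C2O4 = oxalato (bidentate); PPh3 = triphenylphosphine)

+1

1 sodium outside the brackets (+1 each) → the complex ion is 1−.
Ligand charges: 1×C2O4 = -2; 2×PPh3 neutral; sum -2.
Cu + (-2) = 1− ⇒ Cu is +1.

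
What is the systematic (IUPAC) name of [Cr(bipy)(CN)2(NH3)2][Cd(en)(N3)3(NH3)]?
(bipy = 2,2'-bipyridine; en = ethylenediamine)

Both ions are complex: the cation is named first with the plain metal name, the anion second with the -ate form; each ion's ligands are alphabetised independently.
Cadmium is always +2 in its complexes; the anion's ligand charges sum to -3, so the complex anion is 1−.
A 1:1 salt means the cation carries the equal and opposite charge, 1+.
Cation: ligand charges sum to -2; for the ion to be 1+, Cr = +3.

diammine(2,2'-bipyridine)dicyanochromium(III) amminetriazido(ethylenediamine)cadmate(II)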